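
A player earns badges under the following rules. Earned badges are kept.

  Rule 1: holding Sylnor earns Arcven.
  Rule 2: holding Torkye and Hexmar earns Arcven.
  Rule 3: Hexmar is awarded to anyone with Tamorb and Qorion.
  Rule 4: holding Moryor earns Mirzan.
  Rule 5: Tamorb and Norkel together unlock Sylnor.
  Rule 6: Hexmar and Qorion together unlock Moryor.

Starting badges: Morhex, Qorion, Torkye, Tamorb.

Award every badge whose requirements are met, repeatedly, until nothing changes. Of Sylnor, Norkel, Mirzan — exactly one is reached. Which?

With Tamorb and Qorion, Hexmar is earned (Rule 3).
With Hexmar and Qorion, Moryor is earned (Rule 6).
With Moryor, Mirzan is earned (Rule 4).
No rule produces Norkel, and it is not given. Sylnor would need Tamorb and Norkel (Rule 5), but Norkel is never earned.

Mirzan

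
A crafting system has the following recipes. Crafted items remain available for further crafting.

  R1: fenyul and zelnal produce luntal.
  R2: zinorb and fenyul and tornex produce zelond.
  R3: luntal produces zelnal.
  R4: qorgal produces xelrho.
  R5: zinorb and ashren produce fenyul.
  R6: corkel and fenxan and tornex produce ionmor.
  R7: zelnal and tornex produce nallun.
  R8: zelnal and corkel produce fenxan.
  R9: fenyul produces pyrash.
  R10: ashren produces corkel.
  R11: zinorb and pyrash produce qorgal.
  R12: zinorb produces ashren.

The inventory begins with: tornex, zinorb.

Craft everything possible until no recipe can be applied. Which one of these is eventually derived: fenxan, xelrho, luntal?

xelrho

Using R12, zinorb makes ashren.
Using R5, zinorb and ashren make fenyul.
Using R9, fenyul makes pyrash.
zinorb and pyrash → qorgal (R11).
Using R4, qorgal makes xelrho.
luntal would need fenyul and zelnal (R1), but zelnal is never obtained. fenxan would need zelnal and corkel (R8), but zelnal is never obtained.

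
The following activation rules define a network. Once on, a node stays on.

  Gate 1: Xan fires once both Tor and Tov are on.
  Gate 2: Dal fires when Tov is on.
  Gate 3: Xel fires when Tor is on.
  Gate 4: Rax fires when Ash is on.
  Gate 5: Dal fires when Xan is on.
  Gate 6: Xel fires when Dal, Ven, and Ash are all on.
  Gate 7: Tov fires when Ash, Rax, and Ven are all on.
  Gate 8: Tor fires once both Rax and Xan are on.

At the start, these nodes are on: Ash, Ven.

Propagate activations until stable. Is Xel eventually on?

Yes

Ash is on, so Rax fires (Gate 4).
Ash, Rax, and Ven are on, so Tov fires (Gate 7).
Gate 2: Tov on → Dal on.
Dal, Ven, and Ash are on, so Xel fires (Gate 6).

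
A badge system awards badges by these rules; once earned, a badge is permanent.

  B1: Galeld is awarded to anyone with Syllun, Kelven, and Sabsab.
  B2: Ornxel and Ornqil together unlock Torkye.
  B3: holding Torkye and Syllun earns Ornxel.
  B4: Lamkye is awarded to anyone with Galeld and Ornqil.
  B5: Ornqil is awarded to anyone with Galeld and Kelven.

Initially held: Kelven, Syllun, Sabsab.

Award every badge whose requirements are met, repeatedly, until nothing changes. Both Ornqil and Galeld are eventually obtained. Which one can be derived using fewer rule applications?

Galeld: With Syllun, Kelven, and Sabsab, Galeld is earned (B1). [1 rule application]
Ornqil: With Syllun, Kelven, and Sabsab, Galeld is earned (B1). With Galeld and Kelven, Ornqil is earned (B5). [2 rule applications]
Galeld needs fewer.

Galeld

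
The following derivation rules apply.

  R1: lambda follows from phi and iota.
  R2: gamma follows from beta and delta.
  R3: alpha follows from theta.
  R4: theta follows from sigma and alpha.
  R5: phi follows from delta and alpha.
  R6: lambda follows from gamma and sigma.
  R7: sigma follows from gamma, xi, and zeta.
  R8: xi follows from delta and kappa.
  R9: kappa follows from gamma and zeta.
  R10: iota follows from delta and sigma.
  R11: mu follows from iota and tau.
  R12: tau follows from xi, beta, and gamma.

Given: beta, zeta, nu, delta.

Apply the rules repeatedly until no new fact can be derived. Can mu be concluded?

Yes

beta and delta hold, so gamma follows (R2).
gamma and zeta hold, so kappa follows (R9).
From delta and kappa, R8 gives xi.
From gamma, xi, and zeta, R7 gives sigma.
xi, beta, and gamma hold, so tau follows (R12).
From delta and sigma, R10 gives iota.
From iota and tau, R11 gives mu.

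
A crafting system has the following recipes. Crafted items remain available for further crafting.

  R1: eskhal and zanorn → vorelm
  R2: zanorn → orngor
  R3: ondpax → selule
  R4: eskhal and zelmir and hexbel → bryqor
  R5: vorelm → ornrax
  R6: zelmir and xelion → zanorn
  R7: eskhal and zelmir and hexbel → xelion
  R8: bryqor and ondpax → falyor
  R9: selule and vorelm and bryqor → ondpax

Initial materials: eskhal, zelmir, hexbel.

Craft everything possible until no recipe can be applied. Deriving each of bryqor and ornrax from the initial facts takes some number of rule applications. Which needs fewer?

bryqor

bryqor: eskhal and zelmir and hexbel → bryqor (R4). [1 rule application]
ornrax: eskhal and zelmir and hexbel → xelion (R7). Using R6, zelmir and xelion make zanorn. eskhal and zanorn → vorelm (R1). Using R5, vorelm makes ornrax. [4 rule applications]
bryqor needs fewer.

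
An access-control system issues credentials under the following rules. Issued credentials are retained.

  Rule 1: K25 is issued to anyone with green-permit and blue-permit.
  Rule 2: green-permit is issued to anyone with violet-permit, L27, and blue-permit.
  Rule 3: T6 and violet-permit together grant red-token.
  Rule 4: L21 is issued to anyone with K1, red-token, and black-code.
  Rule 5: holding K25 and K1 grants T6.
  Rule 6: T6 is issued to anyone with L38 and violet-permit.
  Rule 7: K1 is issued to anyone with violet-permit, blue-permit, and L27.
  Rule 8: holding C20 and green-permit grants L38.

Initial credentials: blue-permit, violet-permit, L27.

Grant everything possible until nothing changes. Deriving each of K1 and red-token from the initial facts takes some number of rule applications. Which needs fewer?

K1: Holding violet-permit, blue-permit, and L27 grants K1 (Rule 7). [1 rule application]
red-token: Holding violet-permit, blue-permit, and L27 grants K1 (Rule 7). Holding violet-permit, L27, and blue-permit grants green-permit (Rule 2). Holding green-permit and blue-permit grants K25 (Rule 1). Holding K25 and K1 grants T6 (Rule 5). Holding T6 and violet-permit grants red-token (Rule 3). [5 rule applications]
K1 needs fewer.

K1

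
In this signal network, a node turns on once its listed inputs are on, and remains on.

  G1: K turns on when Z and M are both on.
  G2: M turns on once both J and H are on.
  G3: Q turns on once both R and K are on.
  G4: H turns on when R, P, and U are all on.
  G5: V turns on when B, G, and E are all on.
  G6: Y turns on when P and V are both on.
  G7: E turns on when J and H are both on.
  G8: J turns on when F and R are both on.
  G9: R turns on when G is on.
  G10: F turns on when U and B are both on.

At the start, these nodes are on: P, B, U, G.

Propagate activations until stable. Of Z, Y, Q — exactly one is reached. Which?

G10: U and B on → F on.
G9: G on → R on.
R, P, and U are on, so H turns on (G4).
F and R are on, so J turns on (G8).
J and H are on, so E turns on (G7).
B, G, and E are on, so V turns on (G5).
P and V are on, so Y turns on (G6).
Q would need R and K (G3), but K never turns on. No rule produces Z, and it is not given.

Y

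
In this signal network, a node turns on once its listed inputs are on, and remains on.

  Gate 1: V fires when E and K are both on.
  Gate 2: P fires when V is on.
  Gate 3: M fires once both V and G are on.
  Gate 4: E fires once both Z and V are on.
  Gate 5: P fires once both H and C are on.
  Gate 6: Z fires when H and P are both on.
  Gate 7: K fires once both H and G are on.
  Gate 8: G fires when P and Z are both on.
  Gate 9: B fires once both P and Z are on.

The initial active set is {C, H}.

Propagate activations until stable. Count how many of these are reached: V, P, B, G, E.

H and C are on, so P fires (Gate 5).
Gate 6: H and P on → Z on.
P and Z are on, so G fires (Gate 8).
Gate 9: P and Z on → B on.
V would need E and K (Gate 1), but E never turns on.
P: reached.
B: reached.
G: reached.
E would need Z and V (Gate 4), but V never turns on.
Reached: P, B, and G — 3 of the 5.

3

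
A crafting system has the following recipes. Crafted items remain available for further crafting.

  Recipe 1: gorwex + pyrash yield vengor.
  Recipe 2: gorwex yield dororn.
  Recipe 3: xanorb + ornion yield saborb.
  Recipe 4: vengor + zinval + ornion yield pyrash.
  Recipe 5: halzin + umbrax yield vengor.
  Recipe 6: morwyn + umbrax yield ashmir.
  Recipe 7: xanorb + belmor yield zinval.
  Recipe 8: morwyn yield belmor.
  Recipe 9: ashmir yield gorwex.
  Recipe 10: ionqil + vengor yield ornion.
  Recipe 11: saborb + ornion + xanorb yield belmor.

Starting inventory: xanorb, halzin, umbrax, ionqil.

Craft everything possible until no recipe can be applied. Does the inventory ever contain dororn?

No

dororn would need gorwex (Recipe 2), but gorwex is never obtained.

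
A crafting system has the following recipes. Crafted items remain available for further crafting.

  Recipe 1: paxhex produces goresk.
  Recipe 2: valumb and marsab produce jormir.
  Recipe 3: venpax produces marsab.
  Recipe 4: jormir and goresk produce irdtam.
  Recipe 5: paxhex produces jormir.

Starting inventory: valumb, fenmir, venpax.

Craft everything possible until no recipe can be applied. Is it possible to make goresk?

goresk would need paxhex (Recipe 1), but paxhex is never obtained.

No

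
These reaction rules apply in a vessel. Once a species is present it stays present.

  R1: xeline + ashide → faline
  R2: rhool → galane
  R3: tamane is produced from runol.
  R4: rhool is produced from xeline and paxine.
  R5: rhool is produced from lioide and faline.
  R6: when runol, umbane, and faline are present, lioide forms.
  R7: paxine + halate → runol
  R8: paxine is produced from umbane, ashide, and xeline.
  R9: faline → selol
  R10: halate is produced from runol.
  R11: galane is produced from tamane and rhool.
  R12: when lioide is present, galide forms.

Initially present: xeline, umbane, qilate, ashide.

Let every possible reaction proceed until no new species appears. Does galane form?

umbane, ashide, and xeline present → paxine forms (R8).
xeline and paxine present → rhool forms (R4).
rhool present → galane forms (R2).

Yes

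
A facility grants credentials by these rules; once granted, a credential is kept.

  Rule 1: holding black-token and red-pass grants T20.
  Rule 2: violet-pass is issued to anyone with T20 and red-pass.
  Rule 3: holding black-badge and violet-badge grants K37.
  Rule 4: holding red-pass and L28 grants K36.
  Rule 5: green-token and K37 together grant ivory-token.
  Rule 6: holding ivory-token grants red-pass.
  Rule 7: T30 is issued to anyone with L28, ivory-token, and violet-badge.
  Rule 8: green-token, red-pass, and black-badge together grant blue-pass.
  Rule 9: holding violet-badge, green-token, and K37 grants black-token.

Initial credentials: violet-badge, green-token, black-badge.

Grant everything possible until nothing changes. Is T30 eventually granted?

T30 would need L28, ivory-token, and violet-badge (Rule 7), but L28 is never granted.

No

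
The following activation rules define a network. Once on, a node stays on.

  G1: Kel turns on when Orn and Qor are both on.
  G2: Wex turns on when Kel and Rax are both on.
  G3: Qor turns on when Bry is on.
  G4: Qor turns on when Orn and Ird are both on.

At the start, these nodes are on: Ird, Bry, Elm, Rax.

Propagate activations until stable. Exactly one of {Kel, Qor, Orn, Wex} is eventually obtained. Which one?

Qor

G3: Bry on → Qor on.
No rule produces Orn, and it is not given. Wex would need Kel and Rax (G2), but Kel never turns on. Kel would need Orn and Qor (G1), but Orn never turns on.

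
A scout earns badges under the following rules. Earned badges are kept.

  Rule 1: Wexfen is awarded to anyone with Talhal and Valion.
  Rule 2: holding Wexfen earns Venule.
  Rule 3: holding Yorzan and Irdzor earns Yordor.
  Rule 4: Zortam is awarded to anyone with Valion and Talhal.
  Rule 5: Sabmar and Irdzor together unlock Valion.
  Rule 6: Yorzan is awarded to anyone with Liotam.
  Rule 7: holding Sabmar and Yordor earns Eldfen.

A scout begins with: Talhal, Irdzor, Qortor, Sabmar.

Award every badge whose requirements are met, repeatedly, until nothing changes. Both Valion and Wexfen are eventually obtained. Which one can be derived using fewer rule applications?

Valion

Valion: With Sabmar and Irdzor, Valion is earned (Rule 5). [1 rule application]
Wexfen: With Sabmar and Irdzor, Valion is earned (Rule 5). With Talhal and Valion, Wexfen is earned (Rule 1). [2 rule applications]
Valion needs fewer.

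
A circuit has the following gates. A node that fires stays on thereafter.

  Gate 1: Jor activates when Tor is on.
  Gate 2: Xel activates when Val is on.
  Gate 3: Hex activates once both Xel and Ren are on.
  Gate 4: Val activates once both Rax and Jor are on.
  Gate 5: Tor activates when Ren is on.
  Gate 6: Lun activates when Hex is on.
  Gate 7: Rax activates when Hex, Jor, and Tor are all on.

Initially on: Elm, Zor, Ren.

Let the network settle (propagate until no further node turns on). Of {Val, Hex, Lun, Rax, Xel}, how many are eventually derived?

0

Val would need Rax and Jor (Gate 4), but Rax never turns on.
Hex would need Xel and Ren (Gate 3), but Xel never turns on.
Lun would need Hex (Gate 6), but Hex never turns on.
Rax would need Hex, Jor, and Tor (Gate 7), but Hex never turns on.
Xel would need Val (Gate 2), but Val never turns on.
None of the 5 are reached.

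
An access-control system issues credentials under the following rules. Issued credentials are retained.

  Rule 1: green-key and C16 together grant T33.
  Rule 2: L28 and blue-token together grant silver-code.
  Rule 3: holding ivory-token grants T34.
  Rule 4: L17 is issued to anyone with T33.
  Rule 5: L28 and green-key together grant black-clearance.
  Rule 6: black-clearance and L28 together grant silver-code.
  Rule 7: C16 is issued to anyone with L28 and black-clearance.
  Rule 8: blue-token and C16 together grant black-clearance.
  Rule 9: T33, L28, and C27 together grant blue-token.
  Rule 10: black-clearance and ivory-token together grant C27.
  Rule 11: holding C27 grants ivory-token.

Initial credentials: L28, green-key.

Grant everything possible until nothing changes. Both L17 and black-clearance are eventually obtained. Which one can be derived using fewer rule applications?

black-clearance: Holding L28 and green-key grants black-clearance (Rule 5). [1 rule application]
L17: Holding L28 and green-key grants black-clearance (Rule 5). Holding L28 and black-clearance grants C16 (Rule 7). Holding green-key and C16 grants T33 (Rule 1). Holding T33 grants L17 (Rule 4). [4 rule applications]
black-clearance needs fewer.

black-clearance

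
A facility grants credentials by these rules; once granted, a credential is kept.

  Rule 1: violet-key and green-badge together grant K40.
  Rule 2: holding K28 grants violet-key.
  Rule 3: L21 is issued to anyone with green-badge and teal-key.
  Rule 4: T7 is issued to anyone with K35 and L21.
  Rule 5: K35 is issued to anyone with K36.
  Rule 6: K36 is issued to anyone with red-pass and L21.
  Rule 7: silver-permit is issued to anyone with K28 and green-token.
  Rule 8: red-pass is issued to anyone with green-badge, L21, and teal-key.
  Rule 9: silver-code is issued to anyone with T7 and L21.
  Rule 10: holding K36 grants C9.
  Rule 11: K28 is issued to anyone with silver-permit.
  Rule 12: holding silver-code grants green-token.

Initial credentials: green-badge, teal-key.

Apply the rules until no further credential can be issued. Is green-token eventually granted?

Yes

Holding green-badge and teal-key grants L21 (Rule 3).
Holding green-badge, L21, and teal-key grants red-pass (Rule 8).
Holding red-pass and L21 grants K36 (Rule 6).
Holding K36 grants K35 (Rule 5).
Holding K35 and L21 grants T7 (Rule 4).
Holding T7 and L21 grants silver-code (Rule 9).
Holding silver-code grants green-token (Rule 12).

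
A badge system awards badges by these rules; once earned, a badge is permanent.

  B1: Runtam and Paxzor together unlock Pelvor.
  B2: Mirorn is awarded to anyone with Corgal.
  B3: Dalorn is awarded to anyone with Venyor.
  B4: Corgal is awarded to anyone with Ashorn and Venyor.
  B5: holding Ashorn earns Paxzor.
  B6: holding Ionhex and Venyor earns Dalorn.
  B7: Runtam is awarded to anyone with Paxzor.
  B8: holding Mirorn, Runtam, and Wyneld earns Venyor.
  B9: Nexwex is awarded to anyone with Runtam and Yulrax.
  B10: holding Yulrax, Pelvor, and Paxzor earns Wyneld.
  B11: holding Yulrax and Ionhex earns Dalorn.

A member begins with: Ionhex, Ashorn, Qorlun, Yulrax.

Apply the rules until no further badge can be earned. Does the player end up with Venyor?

Venyor would need Mirorn, Runtam, and Wyneld (B8), but Mirorn is never earned.

No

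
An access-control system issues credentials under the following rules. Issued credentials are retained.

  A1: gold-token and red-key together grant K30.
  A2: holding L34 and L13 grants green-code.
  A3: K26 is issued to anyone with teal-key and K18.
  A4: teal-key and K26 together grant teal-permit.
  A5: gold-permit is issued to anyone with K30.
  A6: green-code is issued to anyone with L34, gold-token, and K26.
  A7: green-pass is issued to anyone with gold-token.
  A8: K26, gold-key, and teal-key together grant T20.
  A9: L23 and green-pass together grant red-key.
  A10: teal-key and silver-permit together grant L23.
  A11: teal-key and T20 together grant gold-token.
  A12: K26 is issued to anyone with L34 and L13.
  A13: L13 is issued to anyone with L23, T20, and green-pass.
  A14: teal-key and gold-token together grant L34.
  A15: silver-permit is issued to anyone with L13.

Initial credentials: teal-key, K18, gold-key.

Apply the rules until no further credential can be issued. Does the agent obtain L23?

L23 would need teal-key and silver-permit (A10), but silver-permit is never granted.

No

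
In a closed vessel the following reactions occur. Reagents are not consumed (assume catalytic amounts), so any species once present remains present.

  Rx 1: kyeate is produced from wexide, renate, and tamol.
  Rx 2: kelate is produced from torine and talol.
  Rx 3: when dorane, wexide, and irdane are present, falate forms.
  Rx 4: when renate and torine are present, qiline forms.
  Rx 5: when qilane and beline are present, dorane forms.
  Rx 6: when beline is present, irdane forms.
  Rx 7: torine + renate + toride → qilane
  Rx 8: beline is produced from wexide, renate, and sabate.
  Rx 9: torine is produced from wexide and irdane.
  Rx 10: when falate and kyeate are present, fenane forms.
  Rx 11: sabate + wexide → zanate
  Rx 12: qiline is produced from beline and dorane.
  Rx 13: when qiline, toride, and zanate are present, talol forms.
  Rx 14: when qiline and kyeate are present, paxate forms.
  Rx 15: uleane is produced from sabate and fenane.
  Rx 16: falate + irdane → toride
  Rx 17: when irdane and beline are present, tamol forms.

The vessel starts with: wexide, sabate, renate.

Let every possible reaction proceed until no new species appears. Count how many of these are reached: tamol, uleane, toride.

1

wexide, renate, and sabate present → beline forms (Rx 8).
beline present → irdane forms (Rx 6).
irdane and beline present → tamol forms (Rx 17).
tamol: reached.
uleane would need sabate and fenane (Rx 15), but fenane never forms.
toride would need falate and irdane (Rx 16), but falate never forms.
Reached: tamol — 1 of the 3.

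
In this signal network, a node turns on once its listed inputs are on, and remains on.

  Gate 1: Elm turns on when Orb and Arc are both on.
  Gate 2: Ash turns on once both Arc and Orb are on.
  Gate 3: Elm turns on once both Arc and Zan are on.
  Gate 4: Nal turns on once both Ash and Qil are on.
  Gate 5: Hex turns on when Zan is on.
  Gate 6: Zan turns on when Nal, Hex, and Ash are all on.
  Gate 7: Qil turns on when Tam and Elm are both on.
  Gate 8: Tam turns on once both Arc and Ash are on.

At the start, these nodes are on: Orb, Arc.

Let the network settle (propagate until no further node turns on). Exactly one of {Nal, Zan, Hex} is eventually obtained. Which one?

Arc and Orb are on, so Ash turns on (Gate 2).
Gate 1: Orb and Arc on → Elm on.
Arc and Ash are on, so Tam turns on (Gate 8).
Tam and Elm are on, so Qil turns on (Gate 7).
Ash and Qil are on, so Nal turns on (Gate 4).
Hex would need Zan (Gate 5), but Zan never turns on. Zan would need Nal, Hex, and Ash (Gate 6), but Hex never turns on.

Nal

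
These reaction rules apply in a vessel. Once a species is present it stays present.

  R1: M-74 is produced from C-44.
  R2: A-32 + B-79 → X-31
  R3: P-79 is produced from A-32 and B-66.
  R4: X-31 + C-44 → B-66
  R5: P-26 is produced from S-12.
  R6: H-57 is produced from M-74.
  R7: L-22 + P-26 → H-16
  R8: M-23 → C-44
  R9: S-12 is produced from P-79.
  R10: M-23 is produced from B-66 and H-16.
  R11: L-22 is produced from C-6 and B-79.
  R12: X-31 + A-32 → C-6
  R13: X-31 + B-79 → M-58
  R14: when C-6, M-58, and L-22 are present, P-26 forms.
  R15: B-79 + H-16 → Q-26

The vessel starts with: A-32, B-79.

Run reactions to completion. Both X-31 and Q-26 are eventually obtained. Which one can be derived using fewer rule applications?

X-31

X-31: A-32 and B-79 present → X-31 forms (R2). [1 rule application]
Q-26: A-32 and B-79 present → X-31 forms (R2). X-31 and A-32 present → C-6 forms (R12). X-31 and B-79 present → M-58 forms (R13). C-6 and B-79 present → L-22 forms (R11). C-6, M-58, and L-22 present → P-26 forms (R14). L-22 and P-26 present → H-16 forms (R7). B-79 and H-16 present → Q-26 forms (R15). [7 rule applications]
X-31 needs fewer.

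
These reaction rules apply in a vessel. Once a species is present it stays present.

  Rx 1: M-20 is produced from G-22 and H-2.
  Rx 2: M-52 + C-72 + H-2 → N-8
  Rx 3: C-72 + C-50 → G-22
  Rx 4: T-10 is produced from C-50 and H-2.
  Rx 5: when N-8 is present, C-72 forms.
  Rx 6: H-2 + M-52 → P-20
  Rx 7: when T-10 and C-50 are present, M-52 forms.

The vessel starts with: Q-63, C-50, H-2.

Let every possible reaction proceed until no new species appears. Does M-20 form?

M-20 would need G-22 and H-2 (Rx 1), but G-22 never forms.

No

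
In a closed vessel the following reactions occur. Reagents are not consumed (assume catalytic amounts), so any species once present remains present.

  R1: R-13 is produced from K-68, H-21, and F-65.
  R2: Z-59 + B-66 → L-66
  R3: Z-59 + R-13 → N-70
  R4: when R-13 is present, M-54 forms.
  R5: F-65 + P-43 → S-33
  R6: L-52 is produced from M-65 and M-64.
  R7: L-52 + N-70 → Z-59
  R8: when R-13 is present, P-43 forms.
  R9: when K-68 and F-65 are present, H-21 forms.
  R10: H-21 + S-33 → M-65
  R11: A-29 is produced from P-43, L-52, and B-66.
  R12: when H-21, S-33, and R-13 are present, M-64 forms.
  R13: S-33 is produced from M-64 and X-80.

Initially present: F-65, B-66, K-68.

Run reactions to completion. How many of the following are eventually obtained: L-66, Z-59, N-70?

L-66 would need Z-59 and B-66 (R2), but Z-59 never forms.
Z-59 would need L-52 and N-70 (R7), but N-70 never forms.
N-70 would need Z-59 and R-13 (R3), but Z-59 never forms.
None of the 3 are reached.

0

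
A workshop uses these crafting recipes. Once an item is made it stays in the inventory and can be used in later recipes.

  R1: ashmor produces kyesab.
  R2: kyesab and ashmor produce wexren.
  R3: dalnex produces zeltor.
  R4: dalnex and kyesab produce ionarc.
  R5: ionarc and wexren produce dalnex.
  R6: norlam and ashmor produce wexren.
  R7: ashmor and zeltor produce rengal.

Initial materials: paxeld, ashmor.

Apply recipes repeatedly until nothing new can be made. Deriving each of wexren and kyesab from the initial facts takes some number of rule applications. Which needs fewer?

kyesab

kyesab: ashmor → kyesab (R1). [1 rule application]
wexren: ashmor → kyesab (R1). kyesab and ashmor → wexren (R2). [2 rule applications]
kyesab needs fewer.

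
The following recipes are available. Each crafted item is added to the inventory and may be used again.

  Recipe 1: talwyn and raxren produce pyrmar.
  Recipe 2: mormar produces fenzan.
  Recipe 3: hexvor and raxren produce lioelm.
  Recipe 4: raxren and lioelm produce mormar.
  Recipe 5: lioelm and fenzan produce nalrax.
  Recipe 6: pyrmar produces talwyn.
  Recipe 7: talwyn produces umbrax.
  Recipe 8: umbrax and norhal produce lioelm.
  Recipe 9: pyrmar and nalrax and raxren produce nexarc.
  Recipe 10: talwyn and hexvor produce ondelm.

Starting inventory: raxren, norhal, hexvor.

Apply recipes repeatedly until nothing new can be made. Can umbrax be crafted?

No

umbrax would need talwyn (Recipe 7), but talwyn is never obtained.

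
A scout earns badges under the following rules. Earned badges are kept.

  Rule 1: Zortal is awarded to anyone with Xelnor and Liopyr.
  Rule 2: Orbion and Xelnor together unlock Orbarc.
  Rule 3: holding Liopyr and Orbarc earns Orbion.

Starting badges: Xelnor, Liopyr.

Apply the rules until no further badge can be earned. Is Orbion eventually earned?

No

Orbion would need Liopyr and Orbarc (Rule 3), but Orbarc is never earned.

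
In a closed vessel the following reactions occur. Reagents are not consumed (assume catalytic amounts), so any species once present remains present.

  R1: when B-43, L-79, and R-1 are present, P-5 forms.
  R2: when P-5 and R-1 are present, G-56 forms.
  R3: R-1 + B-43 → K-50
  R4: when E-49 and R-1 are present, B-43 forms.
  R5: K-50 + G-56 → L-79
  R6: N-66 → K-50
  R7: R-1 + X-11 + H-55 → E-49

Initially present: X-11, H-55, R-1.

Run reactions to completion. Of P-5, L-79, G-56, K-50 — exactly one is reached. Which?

R-1, X-11, and H-55 present → E-49 forms (R7).
E-49 and R-1 present → B-43 forms (R4).
R-1 and B-43 present → K-50 forms (R3).
L-79 would need K-50 and G-56 (R5), but G-56 never forms. G-56 would need P-5 and R-1 (R2), but P-5 never forms. P-5 would need B-43, L-79, and R-1 (R1), but L-79 never forms.

K-50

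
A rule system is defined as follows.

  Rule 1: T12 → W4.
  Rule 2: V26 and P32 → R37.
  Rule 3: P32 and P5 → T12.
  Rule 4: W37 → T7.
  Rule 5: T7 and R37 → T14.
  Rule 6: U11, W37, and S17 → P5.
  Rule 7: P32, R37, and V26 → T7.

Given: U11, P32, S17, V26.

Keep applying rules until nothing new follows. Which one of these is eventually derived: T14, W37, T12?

From V26 and P32, Rule 2 gives R37.
P32, R37, and V26 hold, so T7 follows (Rule 7).
T7 and R37 hold, so T14 follows (Rule 5).
No rule produces W37, and it is not given. T12 would need P32 and P5 (Rule 3), but P5 is never established.

T14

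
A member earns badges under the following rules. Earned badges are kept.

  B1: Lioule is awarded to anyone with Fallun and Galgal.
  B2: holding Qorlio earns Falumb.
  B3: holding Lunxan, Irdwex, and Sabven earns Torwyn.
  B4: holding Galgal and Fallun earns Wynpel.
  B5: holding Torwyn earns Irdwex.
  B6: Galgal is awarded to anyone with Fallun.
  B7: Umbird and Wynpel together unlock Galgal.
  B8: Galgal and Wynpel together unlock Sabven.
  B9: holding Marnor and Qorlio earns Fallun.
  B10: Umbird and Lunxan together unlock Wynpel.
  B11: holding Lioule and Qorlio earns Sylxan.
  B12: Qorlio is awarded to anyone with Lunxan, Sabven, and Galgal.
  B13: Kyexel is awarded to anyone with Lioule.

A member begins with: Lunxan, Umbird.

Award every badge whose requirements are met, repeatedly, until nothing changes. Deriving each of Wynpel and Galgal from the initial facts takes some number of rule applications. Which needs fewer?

Wynpel: With Umbird and Lunxan, Wynpel is earned (B10). [1 rule application]
Galgal: With Umbird and Lunxan, Wynpel is earned (B10). With Umbird and Wynpel, Galgal is earned (B7). [2 rule applications]
Wynpel needs fewer.

Wynpel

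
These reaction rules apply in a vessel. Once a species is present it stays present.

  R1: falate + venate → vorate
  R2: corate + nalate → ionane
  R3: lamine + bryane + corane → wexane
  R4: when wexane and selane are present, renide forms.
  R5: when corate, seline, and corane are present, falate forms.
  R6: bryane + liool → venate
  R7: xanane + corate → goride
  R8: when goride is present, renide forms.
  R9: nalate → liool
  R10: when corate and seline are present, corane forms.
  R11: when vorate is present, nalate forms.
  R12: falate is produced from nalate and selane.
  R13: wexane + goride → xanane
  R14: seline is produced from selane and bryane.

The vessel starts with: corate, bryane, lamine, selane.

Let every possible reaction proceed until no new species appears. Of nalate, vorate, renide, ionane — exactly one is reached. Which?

renide

selane and bryane present → seline forms (R14).
corate and seline present → corane forms (R10).
lamine, bryane, and corane present → wexane forms (R3).
wexane and selane present → renide forms (R4).
nalate would need vorate (R11), but vorate never forms. vorate would need falate and venate (R1), but venate never forms. ionane would need corate and nalate (R2), but nalate never forms.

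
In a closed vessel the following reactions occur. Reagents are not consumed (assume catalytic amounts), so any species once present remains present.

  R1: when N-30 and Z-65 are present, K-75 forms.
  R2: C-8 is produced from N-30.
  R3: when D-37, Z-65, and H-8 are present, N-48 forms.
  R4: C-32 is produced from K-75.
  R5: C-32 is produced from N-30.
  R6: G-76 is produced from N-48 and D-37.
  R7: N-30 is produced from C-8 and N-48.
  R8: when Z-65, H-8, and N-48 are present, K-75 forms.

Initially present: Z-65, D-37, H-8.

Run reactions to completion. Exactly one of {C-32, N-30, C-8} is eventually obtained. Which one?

C-32

D-37, Z-65, and H-8 present → N-48 forms (R3).
Z-65, H-8, and N-48 present → K-75 forms (R8).
K-75 present → C-32 forms (R4).
N-30 would need C-8 and N-48 (R7), but C-8 never forms. C-8 would need N-30 (R2), but N-30 never forms.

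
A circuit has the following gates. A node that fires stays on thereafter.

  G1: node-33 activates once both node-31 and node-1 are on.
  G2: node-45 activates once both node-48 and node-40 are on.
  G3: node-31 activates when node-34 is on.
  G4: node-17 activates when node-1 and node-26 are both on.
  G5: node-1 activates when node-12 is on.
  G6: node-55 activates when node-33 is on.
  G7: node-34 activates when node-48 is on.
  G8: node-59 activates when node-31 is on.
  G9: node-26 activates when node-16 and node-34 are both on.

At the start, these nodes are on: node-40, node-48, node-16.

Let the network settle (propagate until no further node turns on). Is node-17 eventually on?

No

node-17 would need node-1 and node-26 (G4), but node-1 never turns on.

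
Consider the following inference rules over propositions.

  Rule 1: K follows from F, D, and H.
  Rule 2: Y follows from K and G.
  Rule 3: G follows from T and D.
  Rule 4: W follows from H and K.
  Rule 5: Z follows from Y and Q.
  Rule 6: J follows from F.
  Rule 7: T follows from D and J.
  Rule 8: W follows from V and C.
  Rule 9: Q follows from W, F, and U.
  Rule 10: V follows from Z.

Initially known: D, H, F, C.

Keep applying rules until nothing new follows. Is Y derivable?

From F, Rule 6 gives J.
From F, D, and H, Rule 1 gives K.
From D and J, Rule 7 gives T.
From T and D, Rule 3 gives G.
K and G hold, so Y follows (Rule 2).

Yes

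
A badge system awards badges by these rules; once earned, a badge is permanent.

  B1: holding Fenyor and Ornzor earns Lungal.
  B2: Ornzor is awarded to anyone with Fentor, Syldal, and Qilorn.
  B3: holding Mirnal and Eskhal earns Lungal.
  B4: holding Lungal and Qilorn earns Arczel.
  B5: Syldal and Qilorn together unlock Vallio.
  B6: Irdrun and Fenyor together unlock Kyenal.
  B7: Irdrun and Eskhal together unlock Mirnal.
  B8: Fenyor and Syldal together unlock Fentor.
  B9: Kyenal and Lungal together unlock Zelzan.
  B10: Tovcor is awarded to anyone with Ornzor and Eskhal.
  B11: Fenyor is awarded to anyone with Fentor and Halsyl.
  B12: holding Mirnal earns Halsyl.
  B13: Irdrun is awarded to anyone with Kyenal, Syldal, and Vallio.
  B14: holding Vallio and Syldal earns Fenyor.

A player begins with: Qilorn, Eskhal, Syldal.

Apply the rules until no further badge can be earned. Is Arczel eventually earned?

With Syldal and Qilorn, Vallio is earned (B5).
With Vallio and Syldal, Fenyor is earned (B14).
With Fenyor and Syldal, Fentor is earned (B8).
With Fentor, Syldal, and Qilorn, Ornzor is earned (B2).
With Fenyor and Ornzor, Lungal is earned (B1).
With Lungal and Qilorn, Arczel is earned (B4).

Yes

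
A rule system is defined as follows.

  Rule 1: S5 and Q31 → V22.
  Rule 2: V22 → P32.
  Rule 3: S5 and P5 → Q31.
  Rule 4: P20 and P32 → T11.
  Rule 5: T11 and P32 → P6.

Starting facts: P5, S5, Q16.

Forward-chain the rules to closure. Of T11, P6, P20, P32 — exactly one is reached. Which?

P32

From S5 and P5, Rule 3 gives Q31.
S5 and Q31 hold, so V22 follows (Rule 1).
From V22, Rule 2 gives P32.
P6 would need T11 and P32 (Rule 5), but T11 is never established. No rule produces P20, and it is not given. T11 would need P20 and P32 (Rule 4), but P20 is never established.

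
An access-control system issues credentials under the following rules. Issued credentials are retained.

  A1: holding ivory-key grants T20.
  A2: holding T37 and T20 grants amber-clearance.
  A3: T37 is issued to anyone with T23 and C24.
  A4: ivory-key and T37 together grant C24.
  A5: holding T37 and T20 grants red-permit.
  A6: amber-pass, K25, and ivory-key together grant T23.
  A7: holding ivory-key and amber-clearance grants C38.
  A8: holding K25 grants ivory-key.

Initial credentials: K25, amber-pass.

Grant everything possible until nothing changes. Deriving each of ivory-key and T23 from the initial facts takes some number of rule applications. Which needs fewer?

ivory-key

ivory-key: Holding K25 grants ivory-key (A8). [1 rule application]
T23: Holding K25 grants ivory-key (A8). Holding amber-pass, K25, and ivory-key grants T23 (A6). [2 rule applications]
ivory-key needs fewer.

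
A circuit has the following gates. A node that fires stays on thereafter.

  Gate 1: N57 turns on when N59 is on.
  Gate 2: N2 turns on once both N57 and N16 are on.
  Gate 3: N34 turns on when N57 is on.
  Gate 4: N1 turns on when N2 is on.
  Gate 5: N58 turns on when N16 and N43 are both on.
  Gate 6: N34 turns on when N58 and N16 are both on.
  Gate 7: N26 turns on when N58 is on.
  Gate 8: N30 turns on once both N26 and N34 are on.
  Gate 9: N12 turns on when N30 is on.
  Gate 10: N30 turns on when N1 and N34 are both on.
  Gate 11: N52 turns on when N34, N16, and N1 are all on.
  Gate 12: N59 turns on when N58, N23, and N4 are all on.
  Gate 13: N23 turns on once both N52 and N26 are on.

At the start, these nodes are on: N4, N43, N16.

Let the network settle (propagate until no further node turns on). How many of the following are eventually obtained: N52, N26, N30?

Gate 5: N16 and N43 on → N58 on.
N58 and N16 are on, so N34 turns on (Gate 6).
N58 is on, so N26 turns on (Gate 7).
N26 and N34 are on, so N30 turns on (Gate 8).
N52 would need N34, N16, and N1 (Gate 11), but N1 never turns on.
N26: reached.
N30: reached.
Reached: N26 and N30 — 2 of the 3.

2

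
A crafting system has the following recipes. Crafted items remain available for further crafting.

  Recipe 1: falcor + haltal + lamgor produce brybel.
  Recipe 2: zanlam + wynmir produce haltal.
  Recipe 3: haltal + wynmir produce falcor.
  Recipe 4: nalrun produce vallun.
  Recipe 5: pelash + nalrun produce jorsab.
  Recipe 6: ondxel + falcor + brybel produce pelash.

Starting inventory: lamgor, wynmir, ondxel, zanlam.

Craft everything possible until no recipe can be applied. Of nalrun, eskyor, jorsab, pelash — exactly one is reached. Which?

zanlam + wynmir → haltal (Recipe 2).
Using Recipe 3, haltal and wynmir make falcor.
Using Recipe 1, falcor, haltal, and lamgor make brybel.
Using Recipe 6, ondxel, falcor, and brybel make pelash.
No rule produces eskyor, and it is not given. No rule produces nalrun, and it is not given. jorsab would need pelash and nalrun (Recipe 5), but nalrun is never obtained.

pelash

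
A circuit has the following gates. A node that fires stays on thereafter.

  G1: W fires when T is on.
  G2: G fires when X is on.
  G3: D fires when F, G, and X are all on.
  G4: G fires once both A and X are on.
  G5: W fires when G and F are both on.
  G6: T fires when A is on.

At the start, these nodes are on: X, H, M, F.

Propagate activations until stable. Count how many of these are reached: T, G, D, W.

G2: X on → G on.
G5: G and F on → W on.
G3: F, G, and X on → D on.
T would need A (G6), but A never turns on.
G: reached.
D: reached.
W: reached.
Reached: G, D, and W — 3 of the 4.

3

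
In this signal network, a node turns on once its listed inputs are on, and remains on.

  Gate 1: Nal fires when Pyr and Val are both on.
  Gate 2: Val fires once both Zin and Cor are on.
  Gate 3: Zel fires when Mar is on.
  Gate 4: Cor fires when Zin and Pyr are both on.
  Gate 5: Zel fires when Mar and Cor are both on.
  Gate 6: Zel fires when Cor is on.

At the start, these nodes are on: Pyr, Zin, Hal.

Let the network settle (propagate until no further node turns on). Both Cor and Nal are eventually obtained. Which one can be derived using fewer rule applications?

Cor: Zin and Pyr are on, so Cor fires (Gate 4). [1 rule application]
Nal: Gate 4: Zin and Pyr on → Cor on. Gate 2: Zin and Cor on → Val on. Gate 1: Pyr and Val on → Nal on. [3 rule applications]
Cor needs fewer.

Cor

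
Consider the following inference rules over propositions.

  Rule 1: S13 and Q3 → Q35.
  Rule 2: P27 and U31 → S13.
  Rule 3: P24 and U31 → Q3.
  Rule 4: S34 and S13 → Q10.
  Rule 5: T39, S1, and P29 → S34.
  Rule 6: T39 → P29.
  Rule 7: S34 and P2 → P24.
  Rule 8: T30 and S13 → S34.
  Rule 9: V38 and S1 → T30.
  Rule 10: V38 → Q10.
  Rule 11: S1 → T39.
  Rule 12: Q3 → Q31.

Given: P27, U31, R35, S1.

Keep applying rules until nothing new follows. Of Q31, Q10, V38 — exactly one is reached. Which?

Q10

From P27 and U31, Rule 2 gives S13.
From S1, Rule 11 gives T39.
T39 holds, so P29 follows (Rule 6).
T39, S1, and P29 hold, so S34 follows (Rule 5).
From S34 and S13, Rule 4 gives Q10.
Q31 would need Q3 (Rule 12), but Q3 is never established. No rule produces V38, and it is not given.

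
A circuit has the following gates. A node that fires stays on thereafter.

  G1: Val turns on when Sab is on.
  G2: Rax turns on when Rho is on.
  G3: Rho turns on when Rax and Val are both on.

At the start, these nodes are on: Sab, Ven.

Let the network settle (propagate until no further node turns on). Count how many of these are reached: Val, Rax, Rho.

1

G1: Sab on → Val on.
Val: reached.
Rax would need Rho (G2), but Rho never turns on.
Rho would need Rax and Val (G3), but Rax never turns on.
Reached: Val — 1 of the 3.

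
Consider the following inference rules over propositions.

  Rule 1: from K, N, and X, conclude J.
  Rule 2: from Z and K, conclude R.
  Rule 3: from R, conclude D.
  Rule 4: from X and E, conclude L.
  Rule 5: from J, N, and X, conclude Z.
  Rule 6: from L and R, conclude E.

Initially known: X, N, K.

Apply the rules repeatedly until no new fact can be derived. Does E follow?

No

E would need L and R (Rule 6), but L is never established.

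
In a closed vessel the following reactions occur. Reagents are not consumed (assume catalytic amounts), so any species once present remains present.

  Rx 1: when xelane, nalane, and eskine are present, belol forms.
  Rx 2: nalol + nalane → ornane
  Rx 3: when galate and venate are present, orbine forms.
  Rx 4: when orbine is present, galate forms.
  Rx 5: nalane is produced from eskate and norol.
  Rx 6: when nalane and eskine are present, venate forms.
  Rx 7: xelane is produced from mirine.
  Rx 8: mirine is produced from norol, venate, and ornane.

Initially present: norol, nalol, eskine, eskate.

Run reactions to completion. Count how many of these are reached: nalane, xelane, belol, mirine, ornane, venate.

eskate and norol present → nalane forms (Rx 5).
nalane and eskine present → venate forms (Rx 6).
nalol and nalane present → ornane forms (Rx 2).
norol, venate, and ornane present → mirine forms (Rx 8).
mirine present → xelane forms (Rx 7).
xelane, nalane, and eskine present → belol forms (Rx 1).
nalane: reached.
xelane: reached.
belol: reached.
mirine: reached.
ornane: reached.
venate: reached.
All 6 are reached.

6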